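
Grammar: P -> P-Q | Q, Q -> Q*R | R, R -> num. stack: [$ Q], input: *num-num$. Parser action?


shift '*' to continue Q -> Q*R
Action: shift


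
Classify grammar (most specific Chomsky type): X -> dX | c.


Right-linear: every RHS is a terminal or a terminal followed by one nonterminal
Classification: Type 3 (Regular)


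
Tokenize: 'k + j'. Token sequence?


Scan left to right, longest-match per lexeme
Tokens: ID(k), OP(+), ID(j)


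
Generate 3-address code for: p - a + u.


Break into single-operator statements:
t1 = p - a
t2 = t1 + u


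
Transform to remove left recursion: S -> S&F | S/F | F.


Left-recursive alternatives: S&F, S/F; non-recursive: F
Introduce S': S -> FS', S' -> &FS' | /FS' | ε


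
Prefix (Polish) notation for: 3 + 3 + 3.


left-to-right (same/higher precedence on left): tree is (+ (+ 3 3) 3)
Prefix: + + 3 3 3


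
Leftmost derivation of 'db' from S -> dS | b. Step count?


Derivation: S => dS => db
Steps: 2


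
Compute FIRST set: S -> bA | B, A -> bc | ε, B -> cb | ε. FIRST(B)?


Per alternative of B: FIRST(cb) = {c}; FIRST(ε) = {ε}
FIRST(B) = {c, ε}


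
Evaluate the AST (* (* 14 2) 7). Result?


Evaluate inner: (* 14 2) = 28
Evaluate root: (* 28 7) = 196
Result: 196


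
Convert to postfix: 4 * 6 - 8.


Left to right (same or higher precedence on left)
Postfix: 4 6 * 8 -


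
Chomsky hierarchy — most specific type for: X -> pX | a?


Right-linear: every RHS is a terminal or a terminal followed by one nonterminal
Classification: Type 3 (Regular)


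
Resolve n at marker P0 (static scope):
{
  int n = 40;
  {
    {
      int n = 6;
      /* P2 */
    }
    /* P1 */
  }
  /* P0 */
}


n declared in the same block as P0
n = 40


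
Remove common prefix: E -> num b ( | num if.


Common prefix: 'num'
Factored: E -> num E', E' -> b ( | if


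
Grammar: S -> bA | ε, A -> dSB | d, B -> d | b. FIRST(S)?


Per alternative of S: FIRST(bA) = {b}; FIRST(ε) = {ε}
FIRST(S) = {b, ε}


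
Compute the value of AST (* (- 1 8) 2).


Evaluate inner: (- 1 8) = -7
Evaluate root: (* -7 2) = -14
Result: -14


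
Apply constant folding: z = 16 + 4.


16 + 4 = 20 at compile time
Optimized: z = 20


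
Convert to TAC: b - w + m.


Break into single-operator statements:
t1 = b - w
t2 = t1 + m


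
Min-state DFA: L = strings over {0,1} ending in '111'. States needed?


Track the longest suffix of input matching a prefix of '111': 4 classes (prefixes of length 0..3)
Minimal DFA: 4 states


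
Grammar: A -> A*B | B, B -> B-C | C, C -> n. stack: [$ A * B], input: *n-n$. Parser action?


handle 'A*B' on top; lookahead ∈ FOLLOW(A) = {*, $}
Action: reduce (A -> A*B)


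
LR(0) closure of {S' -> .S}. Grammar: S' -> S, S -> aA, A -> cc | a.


Start: S' -> .S
For each item with dot before a nonterminal B, add B -> .γ for every B-production
Closure: [S' -> .S, S -> .aA]


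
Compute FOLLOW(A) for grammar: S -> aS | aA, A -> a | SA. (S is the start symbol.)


$ ∈ FOLLOW(S). For each A -> αBβ: add FIRST(β)\{ε} to FOLLOW(B); if β nullable, add FOLLOW(A).
FOLLOW(A) = {$, a}


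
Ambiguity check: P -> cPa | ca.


balanced c^n…a^n: each string has a unique parse
Unambiguous


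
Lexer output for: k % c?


Scan left to right, longest-match per lexeme
Tokens: ID(k), OP(%), ID(c)


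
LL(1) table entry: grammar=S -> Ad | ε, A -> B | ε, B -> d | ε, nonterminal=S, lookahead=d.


For [S, d]: 'd' ∈ FIRST(Ad)
Entry: S -> Ad


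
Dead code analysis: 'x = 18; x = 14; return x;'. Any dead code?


first assignment to x is overwritten before any read
Dead: 'x = 18'


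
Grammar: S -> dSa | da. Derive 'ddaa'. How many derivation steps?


Derivation: S => dSa => ddaa
Steps: 2


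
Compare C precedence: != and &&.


'!=' is equality (level 6); '&&' is logical AND (level 2)
Higher level binds tighter
'!=' has higher precedence than '&&'


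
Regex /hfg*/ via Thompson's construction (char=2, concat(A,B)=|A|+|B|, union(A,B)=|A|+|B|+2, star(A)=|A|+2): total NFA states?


Syntax tree has 3 char leaf(s), 0 union(s), 1 star(s)
chars contribute 3×2 = 6; each union adds +2; each star adds +2
Total: 6 + 0 + 2 = 8 states


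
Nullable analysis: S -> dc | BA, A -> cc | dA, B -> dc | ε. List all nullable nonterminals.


A nonterminal is nullable iff some alternative derives ε (directly, or every symbol in it is nullable)
Nullable: {B}


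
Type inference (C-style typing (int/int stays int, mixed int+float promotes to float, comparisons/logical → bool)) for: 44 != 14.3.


Operand types: int != float
Rule: comparison yields bool
Result type: bool


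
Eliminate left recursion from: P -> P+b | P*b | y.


Left-recursive alternatives: P+b, P*b; non-recursive: y
Introduce P': P -> yP', P' -> +bP' | *bP' | ε


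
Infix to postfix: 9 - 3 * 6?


* has higher precedence, evaluate 3*6 first
Postfix: 9 3 6 * -


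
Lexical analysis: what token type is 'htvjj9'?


Pattern: letter/underscore followed by alphanumerics, not a keyword
Type: IDENTIFIER


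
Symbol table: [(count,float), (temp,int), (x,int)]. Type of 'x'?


Lookup 'x' → type int


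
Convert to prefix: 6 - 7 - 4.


left-to-right (same/higher precedence on left): tree is (- (- 6 7) 4)
Prefix: - - 6 7 4


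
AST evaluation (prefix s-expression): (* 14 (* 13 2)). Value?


Evaluate inner: (* 13 2) = 26
Evaluate root: (* 14 26) = 364
Result: 364


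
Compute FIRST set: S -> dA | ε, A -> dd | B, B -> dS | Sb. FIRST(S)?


Per alternative of S: FIRST(dA) = {d}; FIRST(ε) = {ε}
FIRST(S) = {d, ε}


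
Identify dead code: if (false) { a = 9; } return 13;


condition is constant false, so the whole block is unreachable
Dead: 'if (false) { a = 9; }'


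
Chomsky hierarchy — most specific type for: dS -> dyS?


LHS has context (more than one symbol) and |LHS| ≤ |RHS|
Classification: Type 1 (Context-Sensitive)


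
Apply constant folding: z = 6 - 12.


6 - 12 = -6 at compile time
Optimized: z = -6


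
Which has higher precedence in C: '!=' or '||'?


'!=' is equality (level 6); '||' is logical OR (level 1)
Higher level binds tighter
'!=' has higher precedence than '||'


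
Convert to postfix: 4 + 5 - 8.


Left to right (same or higher precedence on left)
Postfix: 4 5 + 8 -


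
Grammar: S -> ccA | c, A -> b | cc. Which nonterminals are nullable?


A nonterminal is nullable iff some alternative derives ε (directly, or every symbol in it is nullable)
Nullable: {}


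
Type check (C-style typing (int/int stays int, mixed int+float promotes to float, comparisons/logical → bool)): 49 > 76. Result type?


Operand types: int > int
Rule: comparison yields bool
Result type: bool


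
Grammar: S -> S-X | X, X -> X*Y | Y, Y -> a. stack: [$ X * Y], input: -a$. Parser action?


handle 'X*Y' on top
Action: reduce (X -> X*Y)


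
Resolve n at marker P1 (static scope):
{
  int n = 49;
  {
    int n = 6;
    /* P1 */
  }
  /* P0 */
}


n declared in the same block as P1
n = 6


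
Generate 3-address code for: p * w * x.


Break into single-operator statements:
t1 = p * w
t2 = t1 * x


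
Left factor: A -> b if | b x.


Common prefix: 'b'
Factored: A -> b A', A' -> if | x


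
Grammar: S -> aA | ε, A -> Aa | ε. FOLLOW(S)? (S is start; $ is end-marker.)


$ ∈ FOLLOW(S). For each A -> αBβ: add FIRST(β)\{ε} to FOLLOW(B); if β nullable, add FOLLOW(A).
FOLLOW(S) = {$}


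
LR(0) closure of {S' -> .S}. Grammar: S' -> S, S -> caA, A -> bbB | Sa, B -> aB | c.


Start: S' -> .S
For each item with dot before a nonterminal B, add B -> .γ for every B-production
Closure: [S' -> .S, S -> .caA]


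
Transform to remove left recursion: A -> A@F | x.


Left-recursive alternatives: A@F; non-recursive: x
Introduce A': A -> xA', A' -> @FA' | ε


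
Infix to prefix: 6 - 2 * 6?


'*' binds tighter: tree is (- 6 (* 2 6))
Prefix: - 6 * 2 6


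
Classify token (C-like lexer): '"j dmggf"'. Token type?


Pattern: double-quoted sequence
Type: STRING_LITERAL


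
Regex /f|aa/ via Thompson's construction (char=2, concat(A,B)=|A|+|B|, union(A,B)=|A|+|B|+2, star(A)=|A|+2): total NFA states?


Syntax tree has 3 char leaf(s), 1 union(s), 0 star(s)
chars contribute 3×2 = 6; each union adds +2; each star adds +2
Total: 6 + 2 + 0 = 8 states


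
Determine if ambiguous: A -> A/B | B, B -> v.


precedence layered via separate nonterminal B: deterministic
Unambiguous


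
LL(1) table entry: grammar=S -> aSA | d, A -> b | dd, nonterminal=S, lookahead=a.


For [S, a]: 'a' ∈ FIRST(aSA)
Entry: S -> aSA


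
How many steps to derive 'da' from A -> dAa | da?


Derivation: A => da
Steps: 1


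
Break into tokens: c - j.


Scan left to right, longest-match per lexeme
Tokens: ID(c), OP(-), ID(j)


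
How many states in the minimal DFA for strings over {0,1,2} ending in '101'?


Track the longest suffix of input matching a prefix of '101': 4 classes (prefixes of length 0..3)
Minimal DFA: 4 states


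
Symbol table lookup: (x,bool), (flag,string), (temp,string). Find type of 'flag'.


Lookup 'flag' → type string


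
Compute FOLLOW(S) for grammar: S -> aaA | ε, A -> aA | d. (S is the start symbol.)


$ ∈ FOLLOW(S). For each A -> αBβ: add FIRST(β)\{ε} to FOLLOW(B); if β nullable, add FOLLOW(A).
FOLLOW(S) = {$}


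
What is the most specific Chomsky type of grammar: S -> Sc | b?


Left-linear: every RHS is a terminal or one nonterminal followed by a terminal
Classification: Type 3 (Regular)


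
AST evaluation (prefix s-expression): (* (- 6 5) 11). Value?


Evaluate inner: (- 6 5) = 1
Evaluate root: (* 1 11) = 11
Result: 11


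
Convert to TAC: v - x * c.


Break into single-operator statements:
t1 = x * c
t2 = v - t1


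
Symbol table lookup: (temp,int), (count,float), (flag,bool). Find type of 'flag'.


Lookup 'flag' → type bool


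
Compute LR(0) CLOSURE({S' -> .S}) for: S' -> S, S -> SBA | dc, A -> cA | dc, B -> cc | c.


Start: S' -> .S
For each item with dot before a nonterminal B, add B -> .γ for every B-production
Closure: [S' -> .S, S -> .SBA, S -> .dc]


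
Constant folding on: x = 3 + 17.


3 + 17 = 20 at compile time
Optimized: x = 20


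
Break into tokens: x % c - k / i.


Scan left to right, longest-match per lexeme
Tokens: ID(x), OP(%), ID(c), OP(-), ID(k), OP(/), ID(i)


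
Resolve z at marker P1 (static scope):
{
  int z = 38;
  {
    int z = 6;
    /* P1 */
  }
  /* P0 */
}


z declared in the same block as P1
z = 6


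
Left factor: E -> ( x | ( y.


Common prefix: '('
Factored: E -> ( E', E' -> x | y


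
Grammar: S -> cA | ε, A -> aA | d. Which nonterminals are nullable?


A nonterminal is nullable iff some alternative derives ε (directly, or every symbol in it is nullable)
Nullable: {S}


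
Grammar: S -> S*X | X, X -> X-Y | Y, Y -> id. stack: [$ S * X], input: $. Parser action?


handle 'S*X' on top; lookahead ∈ FOLLOW(S) = {*, $}
Action: reduce (S -> S*X)


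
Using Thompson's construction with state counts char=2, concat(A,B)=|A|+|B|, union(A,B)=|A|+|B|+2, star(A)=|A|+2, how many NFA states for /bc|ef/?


Syntax tree has 4 char leaf(s), 1 union(s), 0 star(s)
chars contribute 4×2 = 8; each union adds +2; each star adds +2
Total: 8 + 2 + 0 = 10 states


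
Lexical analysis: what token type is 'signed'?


Pattern: reserved word
Type: KEYWORD


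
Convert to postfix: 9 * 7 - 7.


Left to right (same or higher precedence on left)
Postfix: 9 7 * 7 -


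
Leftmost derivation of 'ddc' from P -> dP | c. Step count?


Derivation: P => dP => ddP => ddc
Steps: 3


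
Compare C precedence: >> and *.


'*' is multiplicative (level 10); '>>' is shift (level 8)
Higher level binds tighter
'*' has higher precedence than '>>'


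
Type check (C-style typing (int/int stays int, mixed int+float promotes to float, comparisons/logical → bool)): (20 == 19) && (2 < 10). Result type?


Operand types: bool && bool
Rule: logical operators take bool operands and yield bool
Result type: bool


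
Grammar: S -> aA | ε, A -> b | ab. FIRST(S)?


Per alternative of S: FIRST(aA) = {a}; FIRST(ε) = {ε}
FIRST(S) = {a, ε}


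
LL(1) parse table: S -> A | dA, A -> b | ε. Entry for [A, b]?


For [A, b]: 'b' ∈ FIRST(b)
Entry: A -> b


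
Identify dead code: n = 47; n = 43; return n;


first assignment to n is overwritten before any read
Dead: 'n = 47'


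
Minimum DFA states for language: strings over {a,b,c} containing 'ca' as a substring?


KMP-style automaton: 2 progress states + 1 absorbing accept = 3
Minimal DFA: 3 states


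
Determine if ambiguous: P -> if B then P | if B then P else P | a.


dangling else: 'if B then if B then a else a' parses two ways
Ambiguous


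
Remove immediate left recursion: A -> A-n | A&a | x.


Left-recursive alternatives: A-n, A&a; non-recursive: x
Introduce A': A -> xA', A' -> -nA' | &aA' | ε


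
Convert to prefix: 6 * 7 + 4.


left-to-right (same/higher precedence on left): tree is (+ (* 6 7) 4)
Prefix: + * 6 7 4


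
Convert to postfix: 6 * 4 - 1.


Left to right (same or higher precedence on left)
Postfix: 6 4 * 1 -


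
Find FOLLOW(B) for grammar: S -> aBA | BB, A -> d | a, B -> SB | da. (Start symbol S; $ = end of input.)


$ ∈ FOLLOW(S). For each A -> αBβ: add FIRST(β)\{ε} to FOLLOW(B); if β nullable, add FOLLOW(A).
FOLLOW(B) = {$, a, d}


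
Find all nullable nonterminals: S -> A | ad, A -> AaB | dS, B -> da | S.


A nonterminal is nullable iff some alternative derives ε (directly, or every symbol in it is nullable)
Nullable: {}


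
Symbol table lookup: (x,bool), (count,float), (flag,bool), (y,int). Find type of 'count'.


Lookup 'count' → type float


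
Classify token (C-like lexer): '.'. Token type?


Pattern: operator symbol
Type: OPERATOR


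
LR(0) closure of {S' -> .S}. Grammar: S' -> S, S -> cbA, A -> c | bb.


Start: S' -> .S
For each item with dot before a nonterminal B, add B -> .γ for every B-production
Closure: [S' -> .S, S -> .cbA]


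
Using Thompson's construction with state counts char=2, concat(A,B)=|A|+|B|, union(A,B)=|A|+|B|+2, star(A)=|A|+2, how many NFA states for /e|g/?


Syntax tree has 2 char leaf(s), 1 union(s), 0 star(s)
chars contribute 2×2 = 4; each union adds +2; each star adds +2
Total: 4 + 2 + 0 = 6 states


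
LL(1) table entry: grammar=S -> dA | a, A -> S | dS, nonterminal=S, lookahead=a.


For [S, a]: 'a' ∈ FIRST(a)
Entry: S -> a


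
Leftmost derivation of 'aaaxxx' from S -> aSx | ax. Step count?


Derivation: S => aSx => aaSxx => aaaxxx
Steps: 3


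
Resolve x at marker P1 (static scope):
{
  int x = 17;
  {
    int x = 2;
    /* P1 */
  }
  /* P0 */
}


x declared in the same block as P1
x = 2


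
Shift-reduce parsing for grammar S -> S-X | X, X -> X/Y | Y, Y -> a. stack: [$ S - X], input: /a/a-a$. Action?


'/' can extend X; shift to build X -> X/Y
Action: shift


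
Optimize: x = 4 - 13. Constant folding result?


4 - 13 = -9 at compile time
Optimized: x = -9


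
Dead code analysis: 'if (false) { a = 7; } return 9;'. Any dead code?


condition is constant false, so the whole block is unreachable
Dead: 'if (false) { a = 7; }'


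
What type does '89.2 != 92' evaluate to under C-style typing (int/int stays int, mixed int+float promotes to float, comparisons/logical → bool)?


Operand types: float != int
Rule: comparison yields bool
Result type: bool


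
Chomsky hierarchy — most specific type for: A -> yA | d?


Right-linear: every RHS is a terminal or a terminal followed by one nonterminal
Classification: Type 3 (Regular)


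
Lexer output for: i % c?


Scan left to right, longest-match per lexeme
Tokens: ID(i), OP(%), ID(c)


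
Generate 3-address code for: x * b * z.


Break into single-operator statements:
t1 = x * b
t2 = t1 * z


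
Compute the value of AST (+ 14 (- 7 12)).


Evaluate inner: (- 7 12) = -5
Evaluate root: (+ 14 -5) = 9
Result: 9


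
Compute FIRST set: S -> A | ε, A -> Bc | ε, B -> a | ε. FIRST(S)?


Per alternative of S: FIRST(A) = {a, c, ε}; FIRST(ε) = {ε}
FIRST(S) = {a, c, ε}


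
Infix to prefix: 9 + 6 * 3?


'*' binds tighter: tree is (+ 9 (* 6 3))
Prefix: + 9 * 6 3


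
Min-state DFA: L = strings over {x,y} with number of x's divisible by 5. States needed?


Track (count of x) mod 5: states 0..4, accept at 0
Minimal DFA: 5 states


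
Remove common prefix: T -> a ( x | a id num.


Common prefix: 'a'
Factored: T -> a T', T' -> ( x | id num


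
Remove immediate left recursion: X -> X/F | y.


Left-recursive alternatives: X/F; non-recursive: y
Introduce X': X -> yX', X' -> /FX' | ε


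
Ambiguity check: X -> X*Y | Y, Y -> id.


precedence layered via separate nonterminal Y: deterministic
Unambiguous


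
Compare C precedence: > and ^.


'>' is relational (level 7); '^' is bitwise XOR (level 4)
Higher level binds tighter
'>' has higher precedence than '^'


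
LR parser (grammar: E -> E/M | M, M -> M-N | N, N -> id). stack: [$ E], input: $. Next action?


start symbol E on stack, input exhausted
Action: accept


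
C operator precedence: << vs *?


'*' is multiplicative (level 10); '<<' is shift (level 8)
Higher level binds tighter
'*' has higher precedence than '<<'


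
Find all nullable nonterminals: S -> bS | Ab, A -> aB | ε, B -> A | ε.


A nonterminal is nullable iff some alternative derives ε (directly, or every symbol in it is nullable)
Nullable: {A, B}


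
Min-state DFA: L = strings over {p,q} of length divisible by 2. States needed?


Track length mod 2: states 0..1, accept at 0
Minimal DFA: 2 states


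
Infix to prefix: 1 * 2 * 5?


left-to-right (same/higher precedence on left): tree is (* (* 1 2) 5)
Prefix: * * 1 2 5


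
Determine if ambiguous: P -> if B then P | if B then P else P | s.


dangling else: 'if B then if B then s else s' parses two ways
Ambiguous


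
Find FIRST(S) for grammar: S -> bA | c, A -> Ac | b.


Per alternative of S: FIRST(bA) = {b}; FIRST(c) = {c}
FIRST(S) = {b, c}


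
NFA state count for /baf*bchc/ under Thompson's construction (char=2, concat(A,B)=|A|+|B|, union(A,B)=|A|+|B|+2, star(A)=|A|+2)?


Syntax tree has 7 char leaf(s), 0 union(s), 1 star(s)
chars contribute 7×2 = 14; each union adds +2; each star adds +2
Total: 14 + 0 + 2 = 16 states


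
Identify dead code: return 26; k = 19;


statement follows a return and is unreachable
Dead: 'k = 19'


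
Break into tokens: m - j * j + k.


Scan left to right, longest-match per lexeme
Tokens: ID(m), OP(-), ID(j), OP(*), ID(j), OP(+), ID(k)


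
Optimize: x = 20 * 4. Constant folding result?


20 * 4 = 80 at compile time
Optimized: x = 80


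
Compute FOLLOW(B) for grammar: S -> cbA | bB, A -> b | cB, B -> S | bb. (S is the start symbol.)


$ ∈ FOLLOW(S). For each A -> αBβ: add FIRST(β)\{ε} to FOLLOW(B); if β nullable, add FOLLOW(A).
FOLLOW(B) = {$}


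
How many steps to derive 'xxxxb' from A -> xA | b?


Derivation: A => xA => xxA => xxxA => xxxxA => xxxxb
Steps: 5


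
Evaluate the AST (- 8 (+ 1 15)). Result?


Evaluate inner: (+ 1 15) = 16
Evaluate root: (- 8 16) = -8
Result: -8


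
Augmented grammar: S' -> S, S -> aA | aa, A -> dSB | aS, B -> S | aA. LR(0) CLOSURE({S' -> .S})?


Start: S' -> .S
For each item with dot before a nonterminal B, add B -> .γ for every B-production
Closure: [S' -> .S, S -> .aA, S -> .aa]


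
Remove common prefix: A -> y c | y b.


Common prefix: 'y'
Factored: A -> y A', A' -> c | b


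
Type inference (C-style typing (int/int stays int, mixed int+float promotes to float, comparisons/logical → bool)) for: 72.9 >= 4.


Operand types: float >= int
Rule: comparison yields bool
Result type: bool


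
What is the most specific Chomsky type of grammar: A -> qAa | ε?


Single nonterminal LHS, but q^n a^n is not regular
Classification: Type 2 (Context-Free)


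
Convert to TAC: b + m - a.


Break into single-operator statements:
t1 = b + m
t2 = t1 - a


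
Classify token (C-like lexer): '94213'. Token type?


Pattern: digits only
Type: INTEGER_LITERAL


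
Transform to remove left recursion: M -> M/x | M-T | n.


Left-recursive alternatives: M/x, M-T; non-recursive: n
Introduce M': M -> nM', M' -> /xM' | -TM' | ε


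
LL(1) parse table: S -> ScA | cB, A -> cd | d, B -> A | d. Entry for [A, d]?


For [A, d]: 'd' ∈ FIRST(d)
Entry: A -> d


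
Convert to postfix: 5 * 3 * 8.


Left to right (same or higher precedence on left)
Postfix: 5 3 * 8 *


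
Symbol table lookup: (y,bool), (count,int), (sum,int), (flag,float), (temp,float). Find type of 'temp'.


Lookup 'temp' → type float


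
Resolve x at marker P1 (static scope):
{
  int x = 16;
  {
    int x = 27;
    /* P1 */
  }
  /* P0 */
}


x declared in the same block as P1
x = 27


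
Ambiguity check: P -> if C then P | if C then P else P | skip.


dangling else: 'if C then if C then skip else skip' parses two ways
Ambiguous


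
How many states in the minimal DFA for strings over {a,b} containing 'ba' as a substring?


KMP-style automaton: 2 progress states + 1 absorbing accept = 3
Minimal DFA: 3 states


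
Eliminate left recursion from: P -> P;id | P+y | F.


Left-recursive alternatives: P;id, P+y; non-recursive: F
Introduce P': P -> FP', P' -> ;idP' | +yP' | ε


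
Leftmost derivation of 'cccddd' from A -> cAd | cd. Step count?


Derivation: A => cAd => ccAdd => cccddd
Steps: 3


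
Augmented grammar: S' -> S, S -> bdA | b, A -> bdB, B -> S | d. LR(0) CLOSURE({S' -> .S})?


Start: S' -> .S
For each item with dot before a nonterminal B, add B -> .γ for every B-production
Closure: [S' -> .S, S -> .bdA, S -> .b]


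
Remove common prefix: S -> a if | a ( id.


Common prefix: 'a'
Factored: S -> a S', S' -> if | ( id


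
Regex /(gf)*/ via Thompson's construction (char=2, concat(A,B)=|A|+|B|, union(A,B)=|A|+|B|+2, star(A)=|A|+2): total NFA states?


Syntax tree has 2 char leaf(s), 0 union(s), 1 star(s)
chars contribute 2×2 = 4; each union adds +2; each star adds +2
Total: 4 + 0 + 2 = 6 states


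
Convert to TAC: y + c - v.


Break into single-operator statements:
t1 = y + c
t2 = t1 - v


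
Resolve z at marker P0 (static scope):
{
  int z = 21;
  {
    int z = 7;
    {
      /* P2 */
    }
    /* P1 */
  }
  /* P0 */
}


z declared in the same block as P0
z = 21


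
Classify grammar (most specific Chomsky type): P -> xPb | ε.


Single nonterminal LHS, but x^n b^n is not regular
Classification: Type 2 (Context-Free)


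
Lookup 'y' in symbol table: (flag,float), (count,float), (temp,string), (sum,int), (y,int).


Lookup 'y' → type int


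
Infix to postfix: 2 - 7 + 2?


Left to right (same or higher precedence on left)
Postfix: 2 7 - 2 +


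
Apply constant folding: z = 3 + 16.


3 + 16 = 19 at compile time
Optimized: z = 19


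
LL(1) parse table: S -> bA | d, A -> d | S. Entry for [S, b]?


For [S, b]: 'b' ∈ FIRST(bA)
Entry: S -> bA


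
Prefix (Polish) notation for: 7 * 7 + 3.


left-to-right (same/higher precedence on left): tree is (+ (* 7 7) 3)
Prefix: + * 7 7 3


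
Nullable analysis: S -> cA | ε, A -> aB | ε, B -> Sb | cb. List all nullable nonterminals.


A nonterminal is nullable iff some alternative derives ε (directly, or every symbol in it is nullable)
Nullable: {A, S}


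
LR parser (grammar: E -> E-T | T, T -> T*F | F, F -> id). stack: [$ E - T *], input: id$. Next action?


no handle; shift 'id'
Action: shift


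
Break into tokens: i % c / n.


Scan left to right, longest-match per lexeme
Tokens: ID(i), OP(%), ID(c), OP(/), ID(n)


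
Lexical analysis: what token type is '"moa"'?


Pattern: double-quoted sequence
Type: STRING_LITERAL


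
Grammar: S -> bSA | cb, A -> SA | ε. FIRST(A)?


Per alternative of A: FIRST(SA) = {b, c}; FIRST(ε) = {ε}
FIRST(A) = {b, c, ε}


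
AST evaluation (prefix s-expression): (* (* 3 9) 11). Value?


Evaluate inner: (* 3 9) = 27
Evaluate root: (* 27 11) = 297
Result: 297


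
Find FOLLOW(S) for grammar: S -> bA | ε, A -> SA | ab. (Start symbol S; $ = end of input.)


$ ∈ FOLLOW(S). For each A -> αBβ: add FIRST(β)\{ε} to FOLLOW(B); if β nullable, add FOLLOW(A).
FOLLOW(S) = {$, a, b}


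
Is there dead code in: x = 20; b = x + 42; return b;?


x is read by b's definition; b is returned
No dead code


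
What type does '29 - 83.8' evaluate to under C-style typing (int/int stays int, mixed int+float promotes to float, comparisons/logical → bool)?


Operand types: int - float
Rule: mixed int/float promotes to float; int/int stays int
Result type: float


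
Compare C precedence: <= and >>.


'>>' is shift (level 8); '<=' is relational (level 7)
Higher level binds tighter
'>>' has higher precedence than '<='


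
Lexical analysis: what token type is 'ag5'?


Pattern: letter/underscore followed by alphanumerics, not a keyword
Type: IDENTIFIER


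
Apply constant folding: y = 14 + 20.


14 + 20 = 34 at compile time
Optimized: y = 34


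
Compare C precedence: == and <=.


'<=' is relational (level 7); '==' is equality (level 6)
Higher level binds tighter
'<=' has higher precedence than '=='


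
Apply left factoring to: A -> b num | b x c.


Common prefix: 'b'
Factored: A -> b A', A' -> num | x c


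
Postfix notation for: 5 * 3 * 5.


Left to right (same or higher precedence on left)
Postfix: 5 3 * 5 *


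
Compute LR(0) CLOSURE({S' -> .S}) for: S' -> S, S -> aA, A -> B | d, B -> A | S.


Start: S' -> .S
For each item with dot before a nonterminal B, add B -> .γ for every B-production
Closure: [S' -> .S, S -> .aA]


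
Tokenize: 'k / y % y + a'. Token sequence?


Scan left to right, longest-match per lexeme
Tokens: ID(k), OP(/), ID(y), OP(%), ID(y), OP(+), ID(a)


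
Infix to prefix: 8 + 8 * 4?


'*' binds tighter: tree is (+ 8 (* 8 4))
Prefix: + 8 * 8 4


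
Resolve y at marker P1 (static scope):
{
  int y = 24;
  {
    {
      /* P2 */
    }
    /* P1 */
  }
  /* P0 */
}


P1's block does not declare y; resolves to the enclosing declaration at depth 0
y = 24


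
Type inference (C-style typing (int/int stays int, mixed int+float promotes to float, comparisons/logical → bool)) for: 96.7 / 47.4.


Operand types: float / float
Rule: mixed int/float promotes to float; int/int stays int
Result type: float


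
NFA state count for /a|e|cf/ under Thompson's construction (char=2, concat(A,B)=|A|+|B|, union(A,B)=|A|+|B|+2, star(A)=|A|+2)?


Syntax tree has 4 char leaf(s), 2 union(s), 0 star(s)
chars contribute 4×2 = 8; each union adds +2; each star adds +2
Total: 8 + 4 + 0 = 12 states


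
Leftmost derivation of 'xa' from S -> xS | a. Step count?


Derivation: S => xS => xa
Steps: 2


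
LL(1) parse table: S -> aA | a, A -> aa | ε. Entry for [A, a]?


For [A, a]: 'a' ∈ FIRST(aa)
Entry: A -> aa


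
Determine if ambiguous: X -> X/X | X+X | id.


'id/id+id' has two parse trees (no precedence encoded between / and +)
Ambiguous


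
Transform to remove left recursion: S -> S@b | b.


Left-recursive alternatives: S@b; non-recursive: b
Introduce S': S -> bS', S' -> @bS' | ε


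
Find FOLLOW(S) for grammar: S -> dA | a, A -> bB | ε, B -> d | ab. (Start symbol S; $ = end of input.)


$ ∈ FOLLOW(S). For each A -> αBβ: add FIRST(β)\{ε} to FOLLOW(B); if β nullable, add FOLLOW(A).
FOLLOW(S) = {$}


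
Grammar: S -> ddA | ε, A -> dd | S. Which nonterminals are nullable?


A nonterminal is nullable iff some alternative derives ε (directly, or every symbol in it is nullable)
Nullable: {A, S}


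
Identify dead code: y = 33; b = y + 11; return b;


y is read by b's definition; b is returned
No dead code


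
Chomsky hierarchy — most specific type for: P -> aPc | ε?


Single nonterminal LHS, but a^n c^n is not regular
Classification: Type 2 (Context-Free)


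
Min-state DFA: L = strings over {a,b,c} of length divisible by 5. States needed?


Track length mod 5: states 0..4, accept at 0
Minimal DFA: 5 states


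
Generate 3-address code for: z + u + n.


Break into single-operator statements:
t1 = z + u
t2 = t1 + n


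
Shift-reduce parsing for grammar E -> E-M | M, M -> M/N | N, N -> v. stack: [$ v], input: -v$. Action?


'v' on top is the handle for N -> v
Action: reduce (N -> v)


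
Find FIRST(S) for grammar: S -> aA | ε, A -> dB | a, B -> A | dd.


Per alternative of S: FIRST(aA) = {a}; FIRST(ε) = {ε}
FIRST(S) = {a, ε}


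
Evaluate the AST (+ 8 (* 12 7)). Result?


Evaluate inner: (* 12 7) = 84
Evaluate root: (+ 8 84) = 92
Result: 92


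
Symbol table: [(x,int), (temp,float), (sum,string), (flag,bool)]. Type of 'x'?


Lookup 'x' → type int


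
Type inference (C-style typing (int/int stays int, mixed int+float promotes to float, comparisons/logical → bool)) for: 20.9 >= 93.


Operand types: float >= int
Rule: comparison yields bool
Result type: bool


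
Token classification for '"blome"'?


Pattern: double-quoted sequence
Type: STRING_LITERAL


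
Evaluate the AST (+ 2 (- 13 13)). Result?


Evaluate inner: (- 13 13) = 0
Evaluate root: (+ 2 0) = 2
Result: 2


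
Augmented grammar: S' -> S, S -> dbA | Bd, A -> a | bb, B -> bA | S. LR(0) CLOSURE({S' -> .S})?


Start: S' -> .S
For each item with dot before a nonterminal B, add B -> .γ for every B-production
Closure: [S' -> .S, S -> .dbA, S -> .Bd, B -> .bA, B -> .S]


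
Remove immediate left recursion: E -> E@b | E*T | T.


Left-recursive alternatives: E@b, E*T; non-recursive: T
Introduce E': E -> TE', E' -> @bE' | *TE' | ε


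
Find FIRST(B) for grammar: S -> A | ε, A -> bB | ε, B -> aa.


Per alternative of B: FIRST(aa) = {a}
FIRST(B) = {a}


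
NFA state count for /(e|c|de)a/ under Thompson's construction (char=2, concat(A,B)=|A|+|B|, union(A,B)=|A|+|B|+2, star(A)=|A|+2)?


Syntax tree has 5 char leaf(s), 2 union(s), 0 star(s)
chars contribute 5×2 = 10; each union adds +2; each star adds +2
Total: 10 + 4 + 0 = 14 states


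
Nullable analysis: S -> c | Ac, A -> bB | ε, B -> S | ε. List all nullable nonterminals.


A nonterminal is nullable iff some alternative derives ε (directly, or every symbol in it is nullable)
Nullable: {A, B}


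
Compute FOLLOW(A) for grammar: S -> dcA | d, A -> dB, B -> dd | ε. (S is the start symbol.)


$ ∈ FOLLOW(S). For each A -> αBβ: add FIRST(β)\{ε} to FOLLOW(B); if β nullable, add FOLLOW(A).
FOLLOW(A) = {$}


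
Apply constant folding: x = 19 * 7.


19 * 7 = 133 at compile time
Optimized: x = 133


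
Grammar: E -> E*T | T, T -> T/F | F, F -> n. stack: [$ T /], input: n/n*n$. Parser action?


no handle; shift 'n'
Action: shift


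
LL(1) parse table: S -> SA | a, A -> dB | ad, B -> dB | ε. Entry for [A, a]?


For [A, a]: 'a' ∈ FIRST(ad)
Entry: A -> ad


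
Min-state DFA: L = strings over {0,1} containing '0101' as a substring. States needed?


KMP-style automaton: 4 progress states + 1 absorbing accept = 5
Minimal DFA: 5 states


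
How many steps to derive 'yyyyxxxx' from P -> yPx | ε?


Derivation: P => yPx => yyPxx => yyyPxxx => yyyyPxxxx => yyyyxxxx
Steps: 5


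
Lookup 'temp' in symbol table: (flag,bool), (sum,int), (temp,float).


Lookup 'temp' → type float


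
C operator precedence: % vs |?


'%' is multiplicative (level 10); '|' is bitwise OR (level 3)
Higher level binds tighter
'%' has higher precedence than '|'


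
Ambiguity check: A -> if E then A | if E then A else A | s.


dangling else: 'if E then if E then s else s' parses two ways
Ambiguous


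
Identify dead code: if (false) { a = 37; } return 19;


condition is constant false, so the whole block is unreachable
Dead: 'if (false) { a = 37; }'


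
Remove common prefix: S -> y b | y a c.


Common prefix: 'y'
Factored: S -> y S', S' -> b | a c


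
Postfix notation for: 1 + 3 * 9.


* has higher precedence, evaluate 3*9 first
Postfix: 1 3 9 * +


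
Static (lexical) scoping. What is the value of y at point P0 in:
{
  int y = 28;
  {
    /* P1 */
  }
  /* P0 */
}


y declared in the same block as P0
y = 28


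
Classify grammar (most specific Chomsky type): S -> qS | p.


Right-linear: every RHS is a terminal or a terminal followed by one nonterminal
Classification: Type 3 (Regular)


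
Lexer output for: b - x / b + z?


Scan left to right, longest-match per lexeme
Tokens: ID(b), OP(-), ID(x), OP(/), ID(b), OP(+), ID(z)


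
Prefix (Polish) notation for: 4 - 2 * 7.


'*' binds tighter: tree is (- 4 (* 2 7))
Prefix: - 4 * 2 7


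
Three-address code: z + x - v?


Break into single-operator statements:
t1 = z + x
t2 = t1 - v


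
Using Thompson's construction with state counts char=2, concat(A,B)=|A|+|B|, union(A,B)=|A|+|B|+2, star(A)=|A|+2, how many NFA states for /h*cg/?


Syntax tree has 3 char leaf(s), 0 union(s), 1 star(s)
chars contribute 3×2 = 6; each union adds +2; each star adds +2
Total: 6 + 0 + 2 = 8 states


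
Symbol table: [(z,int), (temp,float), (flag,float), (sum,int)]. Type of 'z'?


Lookup 'z' → type int


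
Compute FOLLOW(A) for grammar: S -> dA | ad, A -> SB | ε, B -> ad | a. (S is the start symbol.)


$ ∈ FOLLOW(S). For each A -> αBβ: add FIRST(β)\{ε} to FOLLOW(B); if β nullable, add FOLLOW(A).
FOLLOW(A) = {$, a}


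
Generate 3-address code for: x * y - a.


Break into single-operator statements:
t1 = x * y
t2 = t1 - a


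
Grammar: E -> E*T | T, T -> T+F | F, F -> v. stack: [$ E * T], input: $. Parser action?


handle 'E*T' on top; lookahead ∈ FOLLOW(E) = {*, $}
Action: reduce (E -> E*T)


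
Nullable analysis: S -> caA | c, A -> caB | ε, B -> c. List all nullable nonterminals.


A nonterminal is nullable iff some alternative derives ε (directly, or every symbol in it is nullable)
Nullable: {A}


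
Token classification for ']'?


Pattern: delimiter/punctuation
Type: PUNCTUATION


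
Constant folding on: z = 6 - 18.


6 - 18 = -12 at compile time
Optimized: z = -12


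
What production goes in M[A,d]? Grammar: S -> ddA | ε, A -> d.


For [A, d]: 'd' ∈ FIRST(d)
Entry: A -> d


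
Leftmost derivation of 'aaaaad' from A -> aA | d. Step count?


Derivation: A => aA => aaA => aaaA => aaaaA => aaaaaA => aaaaad
Steps: 6


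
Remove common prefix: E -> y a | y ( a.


Common prefix: 'y'
Factored: E -> y E', E' -> a | ( a


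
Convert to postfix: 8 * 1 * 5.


Left to right (same or higher precedence on left)
Postfix: 8 1 * 5 *


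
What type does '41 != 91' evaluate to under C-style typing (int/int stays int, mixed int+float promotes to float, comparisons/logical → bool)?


Operand types: int != int
Rule: comparison yields bool
Result type: bool


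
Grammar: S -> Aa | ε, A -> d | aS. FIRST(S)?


Per alternative of S: FIRST(Aa) = {a, d}; FIRST(ε) = {ε}
FIRST(S) = {a, d, ε}


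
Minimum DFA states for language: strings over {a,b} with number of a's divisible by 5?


Track (count of a) mod 5: states 0..4, accept at 0
Minimal DFA: 5 states


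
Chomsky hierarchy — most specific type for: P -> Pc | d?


Left-linear: every RHS is a terminal or one nonterminal followed by a terminal
Classification: Type 3 (Regular)


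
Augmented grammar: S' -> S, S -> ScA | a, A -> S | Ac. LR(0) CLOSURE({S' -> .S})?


Start: S' -> .S
For each item with dot before a nonterminal B, add B -> .γ for every B-production
Closure: [S' -> .S, S -> .ScA, S -> .a]


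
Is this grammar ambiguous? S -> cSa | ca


balanced c^n…a^n: each string has a unique parse
Unambiguous


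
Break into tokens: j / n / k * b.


Scan left to right, longest-match per lexeme
Tokens: ID(j), OP(/), ID(n), OP(/), ID(k), OP(*), ID(b)


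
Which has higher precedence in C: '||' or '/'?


'/' is multiplicative (level 10); '||' is logical OR (level 1)
Higher level binds tighter
'/' has higher precedence than '||'


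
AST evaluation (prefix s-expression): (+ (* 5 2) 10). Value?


Evaluate inner: (* 5 2) = 10
Evaluate root: (+ 10 10) = 20
Result: 20


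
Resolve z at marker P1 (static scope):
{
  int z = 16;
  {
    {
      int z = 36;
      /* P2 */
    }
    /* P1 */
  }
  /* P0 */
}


P1's block does not declare z; resolves to the enclosing declaration at depth 0
z = 16


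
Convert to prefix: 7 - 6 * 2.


'*' binds tighter: tree is (- 7 (* 6 2))
Prefix: - 7 * 6 2


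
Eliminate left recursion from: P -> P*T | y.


Left-recursive alternatives: P*T; non-recursive: y
Introduce P': P -> yP', P' -> *TP' | ε


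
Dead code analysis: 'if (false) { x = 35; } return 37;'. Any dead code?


condition is constant false, so the whole block is unreachable
Dead: 'if (false) { x = 35; }'


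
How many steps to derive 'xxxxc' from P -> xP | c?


Derivation: P => xP => xxP => xxxP => xxxxP => xxxxc
Steps: 5


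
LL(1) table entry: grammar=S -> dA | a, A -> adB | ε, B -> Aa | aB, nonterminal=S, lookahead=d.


For [S, d]: 'd' ∈ FIRST(dA)
Entry: S -> dA


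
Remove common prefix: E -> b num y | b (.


Common prefix: 'b'
Factored: E -> b E', E' -> num y | (


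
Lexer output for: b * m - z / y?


Scan left to right, longest-match per lexeme
Tokens: ID(b), OP(*), ID(m), OP(-), ID(z), OP(/), ID(y)


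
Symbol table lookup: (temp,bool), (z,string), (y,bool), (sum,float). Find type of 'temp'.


Lookup 'temp' → type bool


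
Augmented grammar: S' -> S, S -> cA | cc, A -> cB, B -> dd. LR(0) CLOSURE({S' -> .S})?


Start: S' -> .S
For each item with dot before a nonterminal B, add B -> .γ for every B-production
Closure: [S' -> .S, S -> .cA, S -> .cc]


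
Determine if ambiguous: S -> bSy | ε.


balanced b^n…y^n: each string has a unique parse
Unambiguous


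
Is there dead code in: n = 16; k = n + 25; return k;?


n is read by k's definition; k is returned
No dead code


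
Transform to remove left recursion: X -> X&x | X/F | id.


Left-recursive alternatives: X&x, X/F; non-recursive: id
Introduce X': X -> idX', X' -> &xX' | /FX' | ε


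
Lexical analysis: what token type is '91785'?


Pattern: digits only
Type: INTEGER_LITERAL


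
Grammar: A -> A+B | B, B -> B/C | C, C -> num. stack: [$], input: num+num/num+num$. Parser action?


no handle on stack; shift 'num'
Action: shift


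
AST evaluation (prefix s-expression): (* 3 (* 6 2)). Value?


Evaluate inner: (* 6 2) = 12
Evaluate root: (* 3 12) = 36
Result: 36


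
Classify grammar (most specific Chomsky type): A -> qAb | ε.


Single nonterminal LHS, but q^n b^n is not regular
Classification: Type 2 (Context-Free)


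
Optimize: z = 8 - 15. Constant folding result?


8 - 15 = -7 at compile time
Optimized: z = -7


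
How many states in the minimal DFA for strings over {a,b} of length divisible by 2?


Track length mod 2: states 0..1, accept at 0
Minimal DFA: 2 states
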